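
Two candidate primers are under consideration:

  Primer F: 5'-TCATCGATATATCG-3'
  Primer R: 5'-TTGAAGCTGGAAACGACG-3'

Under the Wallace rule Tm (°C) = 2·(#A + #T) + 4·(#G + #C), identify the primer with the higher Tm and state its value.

Primer F: A+T=9, G+C=5 → Tm = 2(9)+4(5) = 38°C
Primer R: A+T=9, G+C=9 → Tm = 2(9)+4(9) = 54°C
38°C vs 54°C → primer R is higher.

Primer R, 54°C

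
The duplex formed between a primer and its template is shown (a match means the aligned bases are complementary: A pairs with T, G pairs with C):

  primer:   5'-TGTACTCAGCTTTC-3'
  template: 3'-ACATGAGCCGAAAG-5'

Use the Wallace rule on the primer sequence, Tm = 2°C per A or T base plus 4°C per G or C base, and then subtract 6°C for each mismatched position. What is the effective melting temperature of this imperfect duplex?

Primer base counts: A=2, T=6, G=2, C=4 → A+T=8, G+C=6
Perfect-match Tm = 2(8) + 4(6) = 16 + 24 = 40°C
Mismatches (positions where the bases are not complementary): 1 (at position 8)
Effective Tm = 40 − 1×6 = 40 − 6 = 34°C

34°C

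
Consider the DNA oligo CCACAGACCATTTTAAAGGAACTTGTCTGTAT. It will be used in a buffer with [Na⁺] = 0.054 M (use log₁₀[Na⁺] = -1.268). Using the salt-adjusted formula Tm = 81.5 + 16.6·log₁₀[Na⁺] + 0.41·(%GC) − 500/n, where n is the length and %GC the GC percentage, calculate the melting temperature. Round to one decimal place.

60.2°C

Length n = 32. Counting bases: C=7, T=10, G=5, A=10
G+C = 12, so %GC = 12/32 × 100 = 37.5%
Salt term: 16.6 × (-1.268) = -21.049
GC term: 0.41 × 37.5 = 15.375; length term: −500/32 = −15.625
Tm = 81.5 + (-21.049) + 15.375 − 15.625 = 60.201 → 60.2°C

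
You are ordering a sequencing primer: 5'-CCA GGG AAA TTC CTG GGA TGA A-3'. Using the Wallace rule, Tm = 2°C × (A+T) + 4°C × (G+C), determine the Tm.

66°C

C=4, A=7, G=7, T=4
A+T = 11, G+C = 11
Tm = 2(11) + 4(11) = 22 + 44 = 66°C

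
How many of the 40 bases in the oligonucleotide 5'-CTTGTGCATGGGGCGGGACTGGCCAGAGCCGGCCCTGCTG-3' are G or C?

29

Scanning the sequence gives C=12, G=17, A=4, T=7.
G+C = 17 + 12 = 29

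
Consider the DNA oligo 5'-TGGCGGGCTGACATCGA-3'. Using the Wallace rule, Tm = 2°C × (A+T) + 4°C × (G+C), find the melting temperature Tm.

56°C

C=4, G=7, A=3, T=3
So N_AT = 6 and N_GC = 11.
Tm = 2×6 + 4×11 = 56°C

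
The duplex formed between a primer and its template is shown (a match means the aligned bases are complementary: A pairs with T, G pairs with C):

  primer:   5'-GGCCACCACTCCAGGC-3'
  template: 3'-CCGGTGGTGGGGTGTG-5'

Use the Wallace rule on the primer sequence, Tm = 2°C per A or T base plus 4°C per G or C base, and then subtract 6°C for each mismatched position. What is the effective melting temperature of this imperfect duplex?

38°C

Primer base counts: A=3, T=1, G=4, C=8 → A+T=4, G+C=12
Perfect-match Tm = 2(4) + 4(12) = 8 + 48 = 56°C
Mismatches (positions where the bases are not complementary): 3 (at positions 10, 14, 15)
Effective Tm = 56 − 3×6 = 56 − 18 = 38°C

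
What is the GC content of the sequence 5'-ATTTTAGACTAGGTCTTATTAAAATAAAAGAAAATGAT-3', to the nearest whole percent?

Scanning the sequence gives A=18, G=5, C=2, T=13.
G+C = 5 + 2 = 7 out of 38 bases
%GC = 7/38 × 100 = 18.42% ≈ 18%

18%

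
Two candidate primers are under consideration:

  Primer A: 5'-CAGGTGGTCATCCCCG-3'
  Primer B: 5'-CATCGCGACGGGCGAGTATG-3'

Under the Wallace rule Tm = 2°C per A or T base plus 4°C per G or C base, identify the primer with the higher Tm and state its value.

Primer B, 66°C

Primer A: A+T=5, G+C=11 → Tm = 2(5)+4(11) = 54°C
Primer B: A+T=7, G+C=13 → Tm = 2(7)+4(13) = 66°C
54°C vs 66°C → primer B is higher.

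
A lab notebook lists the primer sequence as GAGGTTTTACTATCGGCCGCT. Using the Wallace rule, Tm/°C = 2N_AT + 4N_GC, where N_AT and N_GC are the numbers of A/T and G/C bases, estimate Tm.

64°C

Counting bases: C=5, T=7, A=3, G=6
So N_AT = 10 and N_GC = 11.
Tm = 2×10 + 4×11 = 64°C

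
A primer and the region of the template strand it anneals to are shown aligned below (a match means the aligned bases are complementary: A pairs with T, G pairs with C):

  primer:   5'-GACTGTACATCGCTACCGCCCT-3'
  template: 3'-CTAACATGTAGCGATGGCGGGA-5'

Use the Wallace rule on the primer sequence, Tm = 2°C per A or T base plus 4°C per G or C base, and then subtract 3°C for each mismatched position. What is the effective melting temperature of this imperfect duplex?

67°C

Primer base counts: A=4, T=5, G=4, C=9 → A+T=9, G+C=13
Perfect-match Tm = 2(9) + 4(13) = 18 + 52 = 70°C
Mismatches (positions where the bases are not complementary): 1 (at position 3)
Effective Tm = 70 − 1×3 = 70 − 3 = 67°C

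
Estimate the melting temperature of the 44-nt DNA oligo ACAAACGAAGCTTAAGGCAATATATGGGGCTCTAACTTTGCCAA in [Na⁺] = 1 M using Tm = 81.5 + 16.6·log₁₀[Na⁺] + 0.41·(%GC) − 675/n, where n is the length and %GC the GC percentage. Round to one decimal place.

Length n = 44. Counting bases: T=10, C=9, A=16, G=9
G+C = 18, so %GC = 18/44 × 100 = 40.909%
Salt term: 16.6 × (0) = 0
GC term: 0.41 × 40.909 = 16.773; length term: −675/44 = −15.341
Tm = 81.5 + (0) + 16.773 − 15.341 = 82.932 → 82.9°C

82.9°C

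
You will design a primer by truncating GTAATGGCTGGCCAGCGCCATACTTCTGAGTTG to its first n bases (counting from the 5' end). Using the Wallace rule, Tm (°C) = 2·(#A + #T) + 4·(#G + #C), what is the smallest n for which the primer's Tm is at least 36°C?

n = 12

First 11 bases: GTAATGGCTGG → Tm = 34°C (< 36°C)
First 12 bases: GTAATGGCTGGC → Tm = 38°C (≥ 36°C)
Since every base adds ≥2°C, Tm only increases with n, so the threshold is first crossed at n = 12.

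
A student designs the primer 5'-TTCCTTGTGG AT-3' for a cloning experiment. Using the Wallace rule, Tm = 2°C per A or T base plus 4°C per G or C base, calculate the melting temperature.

34°C

Scanning the sequence gives C=2, A=1, G=3, T=6.
So N_AT = 7 and N_GC = 5.
Tm = 2(7) + 4(5) = 14 + 20 = 34°C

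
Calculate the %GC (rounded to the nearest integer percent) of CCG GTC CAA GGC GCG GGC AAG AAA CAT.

63%

Counting bases: G=9, C=8, T=2, A=8
G+C = 9 + 8 = 17 out of 27 bases
%GC = 17/27 × 100 = 62.96% ≈ 63%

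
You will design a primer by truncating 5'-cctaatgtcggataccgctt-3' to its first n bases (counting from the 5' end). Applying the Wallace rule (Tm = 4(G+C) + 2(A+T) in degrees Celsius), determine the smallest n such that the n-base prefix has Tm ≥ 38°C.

n = 13

First 12 bases: CCTAATGTCGGA → Tm = 36°C (< 38°C)
First 13 bases: CCTAATGTCGGAT → Tm = 38°C (≥ 38°C)
Since every base adds ≥2°C, Tm only increases with n, so the threshold is first crossed at n = 13.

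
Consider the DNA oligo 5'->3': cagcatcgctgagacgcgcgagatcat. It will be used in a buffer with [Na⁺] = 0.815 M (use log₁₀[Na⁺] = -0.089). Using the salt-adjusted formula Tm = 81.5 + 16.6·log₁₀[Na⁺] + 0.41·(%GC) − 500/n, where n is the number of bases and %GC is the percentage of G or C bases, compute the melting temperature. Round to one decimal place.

Length n = 27. Scanning the sequence gives T=4, C=8, G=8, A=7.
G+C = 16, so %GC = 16/27 × 100 = 59.259%
Salt term: 16.6 × (-0.089) = -1.477
GC term: 0.41 × 59.259 = 24.296; length term: −500/27 = −18.519
Tm = 81.5 + (-1.477) + 24.296 − 18.519 = 85.8 → 85.8°C

85.8°C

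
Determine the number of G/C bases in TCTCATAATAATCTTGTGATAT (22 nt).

5

C=3, G=2, A=7, T=10
G+C = 2 + 3 = 5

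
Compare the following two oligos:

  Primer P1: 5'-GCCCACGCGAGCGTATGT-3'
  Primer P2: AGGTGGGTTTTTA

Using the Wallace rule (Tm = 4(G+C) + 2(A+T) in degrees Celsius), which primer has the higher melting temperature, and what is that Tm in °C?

Primer P1, 60°C

Primer P1: A+T=6, G+C=12 → Tm = 2(6)+4(12) = 60°C
Primer P2: A+T=8, G+C=5 → Tm = 2(8)+4(5) = 36°C
60°C vs 36°C → primer P1 is higher.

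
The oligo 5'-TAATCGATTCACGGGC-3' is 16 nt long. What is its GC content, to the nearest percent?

A=4, C=4, T=4, G=4
G+C = 4 + 4 = 8 out of 16 bases
%GC = 8/16 × 100 = 50% ≈ 50%

50%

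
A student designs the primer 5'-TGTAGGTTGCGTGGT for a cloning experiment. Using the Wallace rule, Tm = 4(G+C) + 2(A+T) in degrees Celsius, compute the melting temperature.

C=1, A=1, G=7, T=6
AT pairs contribute 7, GC pairs contribute 8.
Tm = 4·8 + 2·7 = 32 + 14 = 46°C

46°C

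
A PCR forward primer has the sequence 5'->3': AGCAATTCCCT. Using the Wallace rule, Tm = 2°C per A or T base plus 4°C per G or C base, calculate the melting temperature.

Counting bases: G=1, A=3, T=3, C=4
A+T = 6, G+C = 5
Tm = 4·5 + 2·6 = 20 + 12 = 32°C

32°C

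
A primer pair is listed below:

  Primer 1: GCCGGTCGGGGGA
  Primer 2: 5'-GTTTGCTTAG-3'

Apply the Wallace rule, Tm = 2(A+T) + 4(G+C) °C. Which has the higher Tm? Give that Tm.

Primer 1: A+T=2, G+C=11 → Tm = 2(2)+4(11) = 48°C
Primer 2: A+T=6, G+C=4 → Tm = 2(6)+4(4) = 28°C
48°C vs 28°C → primer 1 is higher.

Primer 1, 48°C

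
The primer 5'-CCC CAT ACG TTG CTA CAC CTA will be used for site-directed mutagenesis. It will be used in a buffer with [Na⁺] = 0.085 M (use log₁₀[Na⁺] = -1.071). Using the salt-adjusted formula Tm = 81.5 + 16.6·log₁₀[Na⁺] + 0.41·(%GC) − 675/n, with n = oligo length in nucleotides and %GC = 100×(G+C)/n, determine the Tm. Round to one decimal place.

Length n = 21. C=9, A=5, T=5, G=2
G+C = 11, so %GC = 11/21 × 100 = 52.381%
Salt term: 16.6 × (-1.071) = -17.779
GC term: 0.41 × 52.381 = 21.476; length term: −675/21 = −32.143
Tm = 81.5 + (-17.779) + 21.476 − 32.143 = 53.054 → 53.1°C

53.1°C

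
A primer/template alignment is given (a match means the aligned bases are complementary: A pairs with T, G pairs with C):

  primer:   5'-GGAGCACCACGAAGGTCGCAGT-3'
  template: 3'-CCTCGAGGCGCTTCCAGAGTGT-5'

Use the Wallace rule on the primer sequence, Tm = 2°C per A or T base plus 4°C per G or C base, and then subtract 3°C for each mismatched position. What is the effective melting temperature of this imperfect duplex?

Primer base counts: A=6, T=2, G=8, C=6 → A+T=8, G+C=14
Perfect-match Tm = 2(8) + 4(14) = 16 + 56 = 72°C
Mismatches (positions where the bases are not complementary): 5 (at positions 6, 9, 18, 21, 22)
Effective Tm = 72 − 5×3 = 72 − 15 = 57°C

57°C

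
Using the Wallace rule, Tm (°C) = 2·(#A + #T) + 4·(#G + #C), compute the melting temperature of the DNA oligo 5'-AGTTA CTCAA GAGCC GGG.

Counting bases: A=5, C=4, G=6, T=3
So N_AT = 8 and N_GC = 10.
Tm = 2×8 + 4×10 = 56°C

56°C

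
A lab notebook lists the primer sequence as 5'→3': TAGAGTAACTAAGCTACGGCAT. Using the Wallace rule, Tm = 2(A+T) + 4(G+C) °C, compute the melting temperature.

62°C

Counting bases: T=5, A=8, C=4, G=5
A+T = 13, G+C = 9
Tm = 4·9 + 2·13 = 36 + 26 = 62°C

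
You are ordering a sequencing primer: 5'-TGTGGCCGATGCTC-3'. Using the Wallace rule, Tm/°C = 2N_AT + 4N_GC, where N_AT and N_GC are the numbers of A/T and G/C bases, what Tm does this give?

Scanning the sequence gives G=5, T=4, C=4, A=1.
AT pairs contribute 5, GC pairs contribute 9.
Tm = 2×5 + 4×9 = 46°C

46°C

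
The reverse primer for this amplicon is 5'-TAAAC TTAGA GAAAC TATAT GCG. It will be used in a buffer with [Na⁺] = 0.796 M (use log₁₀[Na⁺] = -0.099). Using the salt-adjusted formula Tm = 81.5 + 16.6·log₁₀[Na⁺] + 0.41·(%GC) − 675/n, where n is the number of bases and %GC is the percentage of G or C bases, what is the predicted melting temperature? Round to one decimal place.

63.0°C

Length n = 23. Base counts: C=3, A=10, G=4, T=6
G+C = 7, so %GC = 7/23 × 100 = 30.435%
Salt term: 16.6 × (-0.099) = -1.643
GC term: 0.41 × 30.435 = 12.478; length term: −675/23 = −29.348
Tm = 81.5 + (-1.643) + 12.478 − 29.348 = 62.987 → 63.0°C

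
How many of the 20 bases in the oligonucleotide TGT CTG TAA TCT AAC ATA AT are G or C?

Scanning the sequence gives T=8, C=3, G=2, A=7.
Total G or C: 2 + 3 = 5

5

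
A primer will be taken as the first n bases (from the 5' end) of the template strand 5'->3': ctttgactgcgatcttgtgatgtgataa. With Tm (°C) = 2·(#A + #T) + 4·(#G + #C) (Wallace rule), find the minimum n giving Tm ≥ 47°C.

n = 17

First 16 bases: CTTTGACTGCGATCTT → Tm = 46°C (< 47°C)
First 17 bases: CTTTGACTGCGATCTTG → Tm = 50°C (≥ 47°C)
Each additional base adds 2°C (A/T) or 4°C (G/C), so Tm is non-decreasing in n; n = 17 is the first length to reach 47°C.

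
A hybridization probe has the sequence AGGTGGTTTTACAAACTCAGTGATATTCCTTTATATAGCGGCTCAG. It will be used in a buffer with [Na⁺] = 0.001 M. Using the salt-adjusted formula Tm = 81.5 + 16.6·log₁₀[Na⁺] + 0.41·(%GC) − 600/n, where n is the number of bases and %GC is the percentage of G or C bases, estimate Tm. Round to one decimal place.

Length n = 46. C=8, A=12, T=16, G=10
G+C = 18, so %GC = 18/46 × 100 = 39.13%
Salt term: 16.6 × (-3) = -49.8
GC term: 0.41 × 39.13 = 16.043; length term: −600/46 = −13.043
Tm = 81.5 + (-49.8) + 16.043 − 13.043 = 34.7 → 34.7°C

34.7°C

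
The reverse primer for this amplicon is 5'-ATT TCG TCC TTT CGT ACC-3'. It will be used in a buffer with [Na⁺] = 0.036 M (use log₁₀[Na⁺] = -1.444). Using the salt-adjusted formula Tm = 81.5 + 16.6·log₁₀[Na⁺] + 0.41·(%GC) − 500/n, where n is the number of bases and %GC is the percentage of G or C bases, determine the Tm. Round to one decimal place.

48.0°C

Length n = 18. Counting bases: G=2, A=2, C=6, T=8
G+C = 8, so %GC = 8/18 × 100 = 44.444%
Salt term: 16.6 × (-1.444) = -23.97
GC term: 0.41 × 44.444 = 18.222; length term: −500/18 = −27.778
Tm = 81.5 + (-23.97) + 18.222 − 27.778 = 47.974 → 48.0°C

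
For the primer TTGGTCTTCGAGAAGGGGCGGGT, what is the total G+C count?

Counting bases: C=3, T=6, G=11, A=3
G+C = 11 + 3 = 14

14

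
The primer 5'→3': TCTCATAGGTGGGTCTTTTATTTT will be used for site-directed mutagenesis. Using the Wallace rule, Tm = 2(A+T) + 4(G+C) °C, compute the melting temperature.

64°C

T=13, A=3, C=3, G=5
A+T = 16, G+C = 8
Tm = 2(16) + 4(8) = 32 + 32 = 64°C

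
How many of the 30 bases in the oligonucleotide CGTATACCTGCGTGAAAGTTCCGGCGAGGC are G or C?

T=6, C=8, G=10, A=6
Total G or C: 10 + 8 = 18

18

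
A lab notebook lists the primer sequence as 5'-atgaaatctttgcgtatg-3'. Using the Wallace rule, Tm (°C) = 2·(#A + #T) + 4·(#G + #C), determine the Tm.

Scanning the sequence gives T=7, G=4, A=5, C=2.
AT pairs contribute 12, GC pairs contribute 6.
Tm = 2×12 + 4×6 = 48°C

48°C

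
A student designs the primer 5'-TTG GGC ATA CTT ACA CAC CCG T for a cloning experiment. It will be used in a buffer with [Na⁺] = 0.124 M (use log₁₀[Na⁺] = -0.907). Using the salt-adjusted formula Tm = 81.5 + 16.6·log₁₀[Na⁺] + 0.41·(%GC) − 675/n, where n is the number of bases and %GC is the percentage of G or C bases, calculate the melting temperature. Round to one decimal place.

56.3°C

Length n = 22. Scanning the sequence gives T=6, C=7, G=4, A=5.
G+C = 11, so %GC = 11/22 × 100 = 50%
Salt term: 16.6 × (-0.907) = -15.056
GC term: 0.41 × 50 = 20.5; length term: −675/22 = −30.682
Tm = 81.5 + (-15.056) + 20.5 − 30.682 = 56.262 → 56.3°C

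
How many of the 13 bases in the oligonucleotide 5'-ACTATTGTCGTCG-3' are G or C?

Base counts: G=3, T=5, A=2, C=3
G+C = 3 + 3 = 6

6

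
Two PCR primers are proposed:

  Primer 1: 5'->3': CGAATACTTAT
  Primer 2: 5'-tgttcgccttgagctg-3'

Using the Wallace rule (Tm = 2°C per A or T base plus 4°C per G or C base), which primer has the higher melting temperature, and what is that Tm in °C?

Primer 1: A+T=8, G+C=3 → Tm = 2(8)+4(3) = 28°C
Primer 2: A+T=7, G+C=9 → Tm = 2(7)+4(9) = 50°C
28°C vs 50°C → primer 2 is higher.

Primer 2, 50°C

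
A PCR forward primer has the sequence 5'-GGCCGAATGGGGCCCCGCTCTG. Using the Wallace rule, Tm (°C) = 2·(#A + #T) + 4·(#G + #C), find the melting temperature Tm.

Counting bases: C=8, T=3, A=2, G=9
AT pairs contribute 5, GC pairs contribute 17.
Tm = 2(5) + 4(17) = 10 + 68 = 78°C

78°C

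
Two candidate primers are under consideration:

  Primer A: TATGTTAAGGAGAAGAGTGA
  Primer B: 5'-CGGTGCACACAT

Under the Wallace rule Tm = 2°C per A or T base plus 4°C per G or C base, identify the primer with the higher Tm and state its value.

Primer A: A+T=13, G+C=7 → Tm = 2(13)+4(7) = 54°C
Primer B: A+T=5, G+C=7 → Tm = 2(5)+4(7) = 38°C
54°C vs 38°C → primer A is higher.

Primer A, 54°C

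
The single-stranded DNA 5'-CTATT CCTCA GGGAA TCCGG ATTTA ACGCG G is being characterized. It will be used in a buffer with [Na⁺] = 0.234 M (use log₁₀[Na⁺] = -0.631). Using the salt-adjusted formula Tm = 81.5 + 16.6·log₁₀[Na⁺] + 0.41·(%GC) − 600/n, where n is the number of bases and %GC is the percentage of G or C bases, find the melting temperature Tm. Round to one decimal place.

Length n = 31. C=8, G=8, T=8, A=7
G+C = 16, so %GC = 16/31 × 100 = 51.613%
Salt term: 16.6 × (-0.631) = -10.475
GC term: 0.41 × 51.613 = 21.161; length term: −600/31 = −19.355
Tm = 81.5 + (-10.475) + 21.161 − 19.355 = 72.831 → 72.8°C

72.8°C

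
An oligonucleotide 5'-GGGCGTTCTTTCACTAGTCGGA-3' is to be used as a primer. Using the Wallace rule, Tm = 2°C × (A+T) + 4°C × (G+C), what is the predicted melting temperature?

68°C

Scanning the sequence gives A=3, C=5, T=7, G=7.
AT pairs contribute 10, GC pairs contribute 12.
Tm = 2×10 + 4×12 = 68°C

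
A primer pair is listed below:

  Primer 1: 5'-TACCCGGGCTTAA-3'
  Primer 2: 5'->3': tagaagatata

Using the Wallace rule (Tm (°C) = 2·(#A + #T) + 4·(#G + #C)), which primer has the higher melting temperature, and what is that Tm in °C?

Primer 1, 40°C

Primer 1: A+T=6, G+C=7 → Tm = 2(6)+4(7) = 40°C
Primer 2: A+T=9, G+C=2 → Tm = 2(9)+4(2) = 26°C
40°C vs 26°C → primer 1 is higher.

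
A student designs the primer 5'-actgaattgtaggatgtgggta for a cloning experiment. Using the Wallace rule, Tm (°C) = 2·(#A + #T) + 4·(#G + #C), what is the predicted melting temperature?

Scanning the sequence gives G=8, T=7, C=1, A=6.
AT pairs contribute 13, GC pairs contribute 9.
Tm = 2×13 + 4×9 = 62°C

62°C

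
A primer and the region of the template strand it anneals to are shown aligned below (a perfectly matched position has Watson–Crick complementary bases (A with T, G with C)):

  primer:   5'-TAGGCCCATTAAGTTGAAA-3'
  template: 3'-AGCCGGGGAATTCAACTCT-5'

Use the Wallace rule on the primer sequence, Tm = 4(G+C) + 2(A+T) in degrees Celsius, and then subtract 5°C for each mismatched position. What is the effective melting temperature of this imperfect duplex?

37°C

Primer base counts: A=7, T=5, G=4, C=3 → A+T=12, G+C=7
Perfect-match Tm = 2(12) + 4(7) = 24 + 28 = 52°C
Mismatches (positions where the bases are not complementary): 3 (at positions 2, 8, 18)
Effective Tm = 52 − 3×5 = 52 − 15 = 37°C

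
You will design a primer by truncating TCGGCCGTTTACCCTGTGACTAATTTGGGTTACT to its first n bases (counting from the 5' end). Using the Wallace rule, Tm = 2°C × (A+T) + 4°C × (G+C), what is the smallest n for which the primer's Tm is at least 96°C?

First 32 bases: TCGGCCGTTTACCCTGTGACTAATTTGGGTTA → Tm = 94°C (< 96°C)
First 33 bases: TCGGCCGTTTACCCTGTGACTAATTTGGGTTAC → Tm = 98°C (≥ 96°C)
Since every base adds ≥2°C, Tm only increases with n, so the threshold is first crossed at n = 33.

n = 33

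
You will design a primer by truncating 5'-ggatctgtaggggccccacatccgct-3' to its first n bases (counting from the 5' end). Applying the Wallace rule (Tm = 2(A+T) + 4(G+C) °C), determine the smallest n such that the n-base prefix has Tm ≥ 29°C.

First 9 bases: GGATCTGTA → Tm = 26°C (< 29°C)
First 10 bases: GGATCTGTAG → Tm = 30°C (≥ 29°C)
Each additional base adds 2°C (A/T) or 4°C (G/C), so Tm is non-decreasing in n; n = 10 is the first length to reach 29°C.

n = 10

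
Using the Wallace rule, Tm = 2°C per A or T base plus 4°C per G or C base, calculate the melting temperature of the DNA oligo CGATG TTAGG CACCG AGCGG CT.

G=8, T=4, C=6, A=4
A+T = 8, G+C = 14
Tm = 4·14 + 2·8 = 56 + 16 = 72°C

72°C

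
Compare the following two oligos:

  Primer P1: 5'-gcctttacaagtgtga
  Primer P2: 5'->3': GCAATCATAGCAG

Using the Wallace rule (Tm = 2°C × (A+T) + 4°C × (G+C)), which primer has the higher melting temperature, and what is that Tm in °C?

Primer P1: A+T=9, G+C=7 → Tm = 2(9)+4(7) = 46°C
Primer P2: A+T=7, G+C=6 → Tm = 2(7)+4(6) = 38°C
46°C vs 38°C → primer P1 is higher.

Primer P1, 46°C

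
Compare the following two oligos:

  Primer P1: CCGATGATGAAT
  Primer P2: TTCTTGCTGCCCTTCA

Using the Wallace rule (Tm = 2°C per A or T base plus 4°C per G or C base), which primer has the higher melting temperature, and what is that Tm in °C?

Primer P2, 48°C

Primer P1: A+T=7, G+C=5 → Tm = 2(7)+4(5) = 34°C
Primer P2: A+T=8, G+C=8 → Tm = 2(8)+4(8) = 48°C
34°C vs 48°C → primer P2 is higher.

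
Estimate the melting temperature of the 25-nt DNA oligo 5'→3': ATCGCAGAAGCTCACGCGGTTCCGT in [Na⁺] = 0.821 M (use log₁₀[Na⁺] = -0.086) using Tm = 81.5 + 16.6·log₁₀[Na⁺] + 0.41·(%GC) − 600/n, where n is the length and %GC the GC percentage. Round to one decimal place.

Length n = 25. Counting bases: G=7, A=5, T=5, C=8
G+C = 15, so %GC = 15/25 × 100 = 60%
Salt term: 16.6 × (-0.086) = -1.428
GC term: 0.41 × 60 = 24.6; length term: −600/25 = −24
Tm = 81.5 + (-1.428) + 24.6 − 24 = 80.672 → 80.7°C

80.7°C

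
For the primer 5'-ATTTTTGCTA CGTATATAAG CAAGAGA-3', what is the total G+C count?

Scanning the sequence gives G=5, T=9, C=3, A=10.
G+C = 5 + 3 = 8

8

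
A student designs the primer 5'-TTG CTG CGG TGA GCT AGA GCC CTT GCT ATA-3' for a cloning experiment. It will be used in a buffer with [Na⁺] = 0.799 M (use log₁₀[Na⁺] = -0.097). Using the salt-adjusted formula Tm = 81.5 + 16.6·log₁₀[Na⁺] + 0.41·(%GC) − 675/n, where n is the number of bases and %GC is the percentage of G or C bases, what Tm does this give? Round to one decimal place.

79.3°C

Length n = 30. Scanning the sequence gives A=5, G=9, C=7, T=9.
G+C = 16, so %GC = 16/30 × 100 = 53.333%
Salt term: 16.6 × (-0.097) = -1.61
GC term: 0.41 × 53.333 = 21.867; length term: −675/30 = −22.5
Tm = 81.5 + (-1.61) + 21.867 − 22.5 = 79.257 → 79.3°C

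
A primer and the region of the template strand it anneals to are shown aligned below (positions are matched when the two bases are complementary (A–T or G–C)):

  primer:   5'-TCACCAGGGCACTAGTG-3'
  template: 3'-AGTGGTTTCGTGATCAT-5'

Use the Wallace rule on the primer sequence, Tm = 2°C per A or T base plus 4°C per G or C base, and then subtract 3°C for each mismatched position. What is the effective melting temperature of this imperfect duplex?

Primer base counts: A=4, T=3, G=5, C=5 → A+T=7, G+C=10
Perfect-match Tm = 2(7) + 4(10) = 14 + 40 = 54°C
Mismatches (positions where the bases are not complementary): 3 (at positions 7, 8, 17)
Effective Tm = 54 − 3×3 = 54 − 9 = 45°C

45°C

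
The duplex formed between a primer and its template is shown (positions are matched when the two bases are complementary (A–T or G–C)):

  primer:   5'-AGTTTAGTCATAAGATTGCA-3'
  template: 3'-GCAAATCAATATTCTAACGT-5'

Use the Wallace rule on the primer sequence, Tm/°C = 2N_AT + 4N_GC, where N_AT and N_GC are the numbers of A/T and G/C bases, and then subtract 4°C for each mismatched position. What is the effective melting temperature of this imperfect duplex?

Primer base counts: A=7, T=7, G=4, C=2 → A+T=14, G+C=6
Perfect-match Tm = 2(14) + 4(6) = 28 + 24 = 52°C
Mismatches (positions where the bases are not complementary): 2 (at positions 1, 9)
Effective Tm = 52 − 2×4 = 52 − 8 = 44°C

44°C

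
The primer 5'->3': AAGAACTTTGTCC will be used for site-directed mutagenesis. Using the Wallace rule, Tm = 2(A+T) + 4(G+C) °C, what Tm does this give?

36°C

Counting bases: C=3, G=2, T=4, A=4
AT pairs contribute 8, GC pairs contribute 5.
Tm = 4·5 + 2·8 = 20 + 16 = 36°C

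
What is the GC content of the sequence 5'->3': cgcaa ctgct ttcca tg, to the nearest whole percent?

Counting bases: T=5, A=3, C=6, G=3
G+C = 3 + 6 = 9 out of 17 bases
%GC = 9/17 × 100 = 52.94% ≈ 53%

53%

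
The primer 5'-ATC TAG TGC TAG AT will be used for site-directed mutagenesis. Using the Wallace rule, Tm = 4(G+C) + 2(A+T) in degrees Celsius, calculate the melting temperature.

Base counts: G=3, T=5, A=4, C=2
AT pairs contribute 9, GC pairs contribute 5.
Tm = 2(9) + 4(5) = 18 + 20 = 38°C

38°C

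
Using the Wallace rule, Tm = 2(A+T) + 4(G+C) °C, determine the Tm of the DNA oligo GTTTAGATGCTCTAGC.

46°C

T=6, A=3, G=4, C=3
A+T = 9, G+C = 7
Tm = 4·7 + 2·9 = 28 + 18 = 46°C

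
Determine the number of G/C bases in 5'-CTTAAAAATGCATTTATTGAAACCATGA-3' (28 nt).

7

Counting bases: A=12, T=9, C=4, G=3
Total G or C: 3 + 4 = 7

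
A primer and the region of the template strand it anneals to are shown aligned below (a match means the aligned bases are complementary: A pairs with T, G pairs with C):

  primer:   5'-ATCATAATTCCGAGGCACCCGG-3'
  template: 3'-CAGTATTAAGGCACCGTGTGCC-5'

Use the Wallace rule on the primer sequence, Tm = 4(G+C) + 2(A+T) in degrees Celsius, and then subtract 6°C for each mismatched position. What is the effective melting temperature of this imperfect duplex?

Primer base counts: A=6, T=4, G=5, C=7 → A+T=10, G+C=12
Perfect-match Tm = 2(10) + 4(12) = 20 + 48 = 68°C
Mismatches (positions where the bases are not complementary): 3 (at positions 1, 13, 19)
Effective Tm = 68 − 3×6 = 68 − 18 = 50°C

50°C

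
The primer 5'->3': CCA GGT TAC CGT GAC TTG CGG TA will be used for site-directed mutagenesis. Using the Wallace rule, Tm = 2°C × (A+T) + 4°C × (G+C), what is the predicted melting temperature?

72°C

Counting bases: G=7, T=6, A=4, C=6
So N_AT = 10 and N_GC = 13.
Tm = 4·13 + 2·10 = 52 + 20 = 72°C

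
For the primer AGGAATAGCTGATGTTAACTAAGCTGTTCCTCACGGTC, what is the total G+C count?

17

Counting bases: G=9, C=8, A=10, T=11
Total G or C: 9 + 8 = 17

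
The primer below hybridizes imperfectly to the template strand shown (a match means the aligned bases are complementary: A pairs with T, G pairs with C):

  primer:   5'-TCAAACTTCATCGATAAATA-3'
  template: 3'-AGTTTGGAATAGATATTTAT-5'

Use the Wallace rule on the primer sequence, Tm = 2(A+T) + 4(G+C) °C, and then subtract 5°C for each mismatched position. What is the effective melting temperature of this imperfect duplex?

35°C

Primer base counts: A=9, T=6, G=1, C=4 → A+T=15, G+C=5
Perfect-match Tm = 2(15) + 4(5) = 30 + 20 = 50°C
Mismatches (positions where the bases are not complementary): 3 (at positions 7, 9, 13)
Effective Tm = 50 − 3×5 = 50 − 15 = 35°C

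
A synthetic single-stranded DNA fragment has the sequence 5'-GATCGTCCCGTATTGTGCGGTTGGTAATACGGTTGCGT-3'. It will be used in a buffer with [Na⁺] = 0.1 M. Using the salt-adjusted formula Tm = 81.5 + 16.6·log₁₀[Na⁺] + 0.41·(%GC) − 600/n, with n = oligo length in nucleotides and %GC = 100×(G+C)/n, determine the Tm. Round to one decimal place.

Length n = 38. Base counts: G=13, A=5, C=7, T=13
G+C = 20, so %GC = 20/38 × 100 = 52.632%
Salt term: 16.6 × (-1) = -16.6
GC term: 0.41 × 52.632 = 21.579; length term: −600/38 = −15.789
Tm = 81.5 + (-16.6) + 21.579 − 15.789 = 70.69 → 70.7°C

70.7°C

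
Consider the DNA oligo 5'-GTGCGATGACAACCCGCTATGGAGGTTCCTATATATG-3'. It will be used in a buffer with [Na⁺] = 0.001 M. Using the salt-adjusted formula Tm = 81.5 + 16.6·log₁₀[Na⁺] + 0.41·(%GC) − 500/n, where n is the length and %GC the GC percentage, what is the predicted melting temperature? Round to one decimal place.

Length n = 37. Scanning the sequence gives C=8, G=10, T=10, A=9.
G+C = 18, so %GC = 18/37 × 100 = 48.649%
Salt term: 16.6 × (-3) = -49.8
GC term: 0.41 × 48.649 = 19.946; length term: −500/37 = −13.514
Tm = 81.5 + (-49.8) + 19.946 − 13.514 = 38.132 → 38.1°C

38.1°C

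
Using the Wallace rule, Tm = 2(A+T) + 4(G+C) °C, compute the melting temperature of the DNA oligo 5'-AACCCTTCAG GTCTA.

T=4, A=4, G=2, C=5
AT pairs contribute 8, GC pairs contribute 7.
Tm = 4·7 + 2·8 = 28 + 16 = 44°C

44°C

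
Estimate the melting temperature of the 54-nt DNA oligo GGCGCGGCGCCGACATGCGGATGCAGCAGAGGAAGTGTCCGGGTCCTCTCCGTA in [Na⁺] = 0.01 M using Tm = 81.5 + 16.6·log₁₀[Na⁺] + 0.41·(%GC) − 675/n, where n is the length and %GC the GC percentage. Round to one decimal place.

63.9°C

Length n = 54. Scanning the sequence gives G=21, T=8, A=9, C=16.
G+C = 37, so %GC = 37/54 × 100 = 68.519%
Salt term: 16.6 × (-2) = -33.2
GC term: 0.41 × 68.519 = 28.093; length term: −675/54 = −12.5
Tm = 81.5 + (-33.2) + 28.093 − 12.5 = 63.893 → 63.9°C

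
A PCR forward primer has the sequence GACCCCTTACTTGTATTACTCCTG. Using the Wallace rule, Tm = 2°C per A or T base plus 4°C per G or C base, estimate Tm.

Counting bases: G=3, T=9, C=8, A=4
AT pairs contribute 13, GC pairs contribute 11.
Tm = 2(13) + 4(11) = 26 + 44 = 70°C

70°C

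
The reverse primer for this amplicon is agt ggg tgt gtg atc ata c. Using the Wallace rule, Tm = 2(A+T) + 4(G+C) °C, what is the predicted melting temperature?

56°C

Counting bases: G=7, T=6, C=2, A=4
So N_AT = 10 and N_GC = 9.
Tm = 4·9 + 2·10 = 36 + 20 = 56°C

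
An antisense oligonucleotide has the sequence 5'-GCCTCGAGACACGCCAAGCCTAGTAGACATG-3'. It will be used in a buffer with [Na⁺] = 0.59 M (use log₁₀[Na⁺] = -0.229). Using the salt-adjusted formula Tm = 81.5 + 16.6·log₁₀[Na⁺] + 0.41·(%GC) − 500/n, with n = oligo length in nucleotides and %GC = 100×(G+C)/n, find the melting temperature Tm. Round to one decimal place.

Length n = 31. Base counts: C=10, T=4, G=8, A=9
G+C = 18, so %GC = 18/31 × 100 = 58.065%
Salt term: 16.6 × (-0.229) = -3.801
GC term: 0.41 × 58.065 = 23.807; length term: −500/31 = −16.129
Tm = 81.5 + (-3.801) + 23.807 − 16.129 = 85.377 → 85.4°C

85.4°C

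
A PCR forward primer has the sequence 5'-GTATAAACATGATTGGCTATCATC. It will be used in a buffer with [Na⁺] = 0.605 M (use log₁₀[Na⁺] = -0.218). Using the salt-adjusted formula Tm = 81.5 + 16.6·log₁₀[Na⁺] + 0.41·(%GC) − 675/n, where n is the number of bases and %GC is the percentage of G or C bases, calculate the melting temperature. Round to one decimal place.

63.4°C

Length n = 24. Base counts: A=8, T=8, C=4, G=4
G+C = 8, so %GC = 8/24 × 100 = 33.333%
Salt term: 16.6 × (-0.218) = -3.619
GC term: 0.41 × 33.333 = 13.667; length term: −675/24 = −28.125
Tm = 81.5 + (-3.619) + 13.667 − 28.125 = 63.423 → 63.4°C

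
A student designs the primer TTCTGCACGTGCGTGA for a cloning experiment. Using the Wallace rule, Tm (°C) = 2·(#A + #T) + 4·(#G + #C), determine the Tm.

50°C

T=5, A=2, G=5, C=4
So N_AT = 7 and N_GC = 9.
Tm = 2(7) + 4(9) = 14 + 36 = 50°C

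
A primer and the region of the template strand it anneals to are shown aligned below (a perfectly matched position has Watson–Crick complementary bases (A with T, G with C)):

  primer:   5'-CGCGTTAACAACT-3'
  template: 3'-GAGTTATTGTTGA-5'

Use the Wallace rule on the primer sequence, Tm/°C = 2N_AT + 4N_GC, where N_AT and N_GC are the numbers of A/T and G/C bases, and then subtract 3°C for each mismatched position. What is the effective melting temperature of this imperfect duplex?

Primer base counts: A=4, T=3, G=2, C=4 → A+T=7, G+C=6
Perfect-match Tm = 2(7) + 4(6) = 14 + 24 = 38°C
Mismatches (positions where the bases are not complementary): 3 (at positions 2, 4, 5)
Effective Tm = 38 − 3×3 = 38 − 9 = 29°C

29°C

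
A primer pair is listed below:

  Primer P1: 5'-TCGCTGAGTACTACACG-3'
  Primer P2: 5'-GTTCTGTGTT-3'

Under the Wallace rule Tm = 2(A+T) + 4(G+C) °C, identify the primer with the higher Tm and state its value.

Primer P1: A+T=8, G+C=9 → Tm = 2(8)+4(9) = 52°C
Primer P2: A+T=6, G+C=4 → Tm = 2(6)+4(4) = 28°C
52°C vs 28°C → primer P1 is higher.

Primer P1, 52°C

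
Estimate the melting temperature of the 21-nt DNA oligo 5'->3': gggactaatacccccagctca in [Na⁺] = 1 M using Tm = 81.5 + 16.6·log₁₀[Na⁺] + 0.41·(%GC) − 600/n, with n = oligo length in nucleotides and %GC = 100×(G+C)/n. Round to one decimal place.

76.4°C

Length n = 21. Scanning the sequence gives T=3, A=6, G=4, C=8.
G+C = 12, so %GC = 12/21 × 100 = 57.143%
Salt term: 16.6 × (0) = 0
GC term: 0.41 × 57.143 = 23.429; length term: −600/21 = −28.571
Tm = 81.5 + (0) + 23.429 − 28.571 = 76.358 → 76.4°C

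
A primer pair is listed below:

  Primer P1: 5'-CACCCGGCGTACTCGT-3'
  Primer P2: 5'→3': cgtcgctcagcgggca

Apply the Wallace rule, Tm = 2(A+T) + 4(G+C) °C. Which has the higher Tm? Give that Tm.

Primer P1: A+T=5, G+C=11 → Tm = 2(5)+4(11) = 54°C
Primer P2: A+T=4, G+C=12 → Tm = 2(4)+4(12) = 56°C
54°C vs 56°C → primer P2 is higher.

Primer P2, 56°C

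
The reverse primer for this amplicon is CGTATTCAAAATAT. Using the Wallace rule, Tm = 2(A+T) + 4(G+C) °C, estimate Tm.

34°C

G=1, A=6, C=2, T=5
A+T = 11, G+C = 3
Tm = 4·3 + 2·11 = 12 + 22 = 34°C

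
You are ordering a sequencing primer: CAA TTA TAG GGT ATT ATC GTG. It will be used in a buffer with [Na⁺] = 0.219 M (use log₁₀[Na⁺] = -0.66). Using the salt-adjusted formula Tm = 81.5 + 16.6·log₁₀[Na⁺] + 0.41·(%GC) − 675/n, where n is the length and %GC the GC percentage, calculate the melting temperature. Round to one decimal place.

52.1°C

Length n = 21. Scanning the sequence gives A=6, T=8, G=5, C=2.
G+C = 7, so %GC = 7/21 × 100 = 33.333%
Salt term: 16.6 × (-0.66) = -10.956
GC term: 0.41 × 33.333 = 13.667; length term: −675/21 = −32.143
Tm = 81.5 + (-10.956) + 13.667 − 32.143 = 52.068 → 52.1°C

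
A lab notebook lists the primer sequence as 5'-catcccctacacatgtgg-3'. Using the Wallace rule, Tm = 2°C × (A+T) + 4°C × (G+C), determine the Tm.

56°C

G=3, A=4, T=4, C=7
AT pairs contribute 8, GC pairs contribute 10.
Tm = 2×8 + 4×10 = 56°C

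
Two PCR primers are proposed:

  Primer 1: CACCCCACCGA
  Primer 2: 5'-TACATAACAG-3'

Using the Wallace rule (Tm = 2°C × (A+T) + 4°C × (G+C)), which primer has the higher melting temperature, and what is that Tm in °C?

Primer 1: A+T=3, G+C=8 → Tm = 2(3)+4(8) = 38°C
Primer 2: A+T=7, G+C=3 → Tm = 2(7)+4(3) = 26°C
38°C vs 26°C → primer 1 is higher.

Primer 1, 38°C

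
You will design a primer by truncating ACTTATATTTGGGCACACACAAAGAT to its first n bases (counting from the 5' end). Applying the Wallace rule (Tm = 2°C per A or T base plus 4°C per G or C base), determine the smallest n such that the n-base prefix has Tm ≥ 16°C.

First 6 bases: ACTTAT → Tm = 14°C (< 16°C)
First 7 bases: ACTTATA → Tm = 16°C (≥ 16°C)
Since every base adds ≥2°C, Tm only increases with n, so the threshold is first crossed at n = 7.

n = 7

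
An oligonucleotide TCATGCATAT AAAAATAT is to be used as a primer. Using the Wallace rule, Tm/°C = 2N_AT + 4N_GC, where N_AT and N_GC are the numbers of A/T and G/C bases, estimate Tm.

42°C

Counting bases: A=9, T=6, G=1, C=2
AT pairs contribute 15, GC pairs contribute 3.
Tm = 2(15) + 4(3) = 30 + 12 = 42°C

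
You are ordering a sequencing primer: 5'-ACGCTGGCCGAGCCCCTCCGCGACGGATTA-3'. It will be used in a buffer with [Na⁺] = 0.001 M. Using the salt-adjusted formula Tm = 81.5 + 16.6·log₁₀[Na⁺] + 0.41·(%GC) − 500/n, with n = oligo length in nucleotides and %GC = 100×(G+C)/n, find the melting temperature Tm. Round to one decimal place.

43.7°C

Length n = 30. Scanning the sequence gives A=5, G=9, C=12, T=4.
G+C = 21, so %GC = 21/30 × 100 = 70%
Salt term: 16.6 × (-3) = -49.8
GC term: 0.41 × 70 = 28.7; length term: −500/30 = −16.667
Tm = 81.5 + (-49.8) + 28.7 − 16.667 = 43.733 → 43.7°C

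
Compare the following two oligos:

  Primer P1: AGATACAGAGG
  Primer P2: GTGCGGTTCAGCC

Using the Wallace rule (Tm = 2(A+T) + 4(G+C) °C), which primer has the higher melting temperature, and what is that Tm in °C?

Primer P1: A+T=6, G+C=5 → Tm = 2(6)+4(5) = 32°C
Primer P2: A+T=4, G+C=9 → Tm = 2(4)+4(9) = 44°C
32°C vs 44°C → primer P2 is higher.

Primer P2, 44°C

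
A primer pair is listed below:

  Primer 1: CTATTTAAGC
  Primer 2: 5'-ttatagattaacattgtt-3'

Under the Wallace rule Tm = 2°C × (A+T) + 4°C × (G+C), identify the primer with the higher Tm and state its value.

Primer 2, 42°C

Primer 1: A+T=7, G+C=3 → Tm = 2(7)+4(3) = 26°C
Primer 2: A+T=15, G+C=3 → Tm = 2(15)+4(3) = 42°C
26°C vs 42°C → primer 2 is higher.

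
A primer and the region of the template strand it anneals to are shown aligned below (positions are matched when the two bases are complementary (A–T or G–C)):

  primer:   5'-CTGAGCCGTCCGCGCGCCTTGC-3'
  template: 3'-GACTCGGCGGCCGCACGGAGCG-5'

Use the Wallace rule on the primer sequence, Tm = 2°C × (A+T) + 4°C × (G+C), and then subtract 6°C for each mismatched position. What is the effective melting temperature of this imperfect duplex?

Primer base counts: A=1, T=4, G=7, C=10 → A+T=5, G+C=17
Perfect-match Tm = 2(5) + 4(17) = 10 + 68 = 78°C
Mismatches (positions where the bases are not complementary): 4 (at positions 9, 11, 15, 20)
Effective Tm = 78 − 4×6 = 78 − 24 = 54°C

54°C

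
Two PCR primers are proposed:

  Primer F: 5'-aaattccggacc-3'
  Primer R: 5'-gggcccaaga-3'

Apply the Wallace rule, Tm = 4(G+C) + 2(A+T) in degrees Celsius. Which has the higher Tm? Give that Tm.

Primer F, 36°C

Primer F: A+T=6, G+C=6 → Tm = 2(6)+4(6) = 36°C
Primer R: A+T=3, G+C=7 → Tm = 2(3)+4(7) = 34°C
36°C vs 34°C → primer F is higher.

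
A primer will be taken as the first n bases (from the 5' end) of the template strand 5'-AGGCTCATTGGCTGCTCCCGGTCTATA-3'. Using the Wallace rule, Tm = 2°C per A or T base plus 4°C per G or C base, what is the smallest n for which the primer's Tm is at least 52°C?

First 16 bases: AGGCTCATTGGCTGCT → Tm = 50°C (< 52°C)
First 17 bases: AGGCTCATTGGCTGCTC → Tm = 54°C (≥ 52°C)
Each additional base adds 2°C (A/T) or 4°C (G/C), so Tm is non-decreasing in n; n = 17 is the first length to reach 52°C.

n = 17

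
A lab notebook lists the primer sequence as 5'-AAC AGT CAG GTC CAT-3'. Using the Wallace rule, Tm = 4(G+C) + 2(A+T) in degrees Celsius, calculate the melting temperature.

C=4, G=3, T=3, A=5
So N_AT = 8 and N_GC = 7.
Tm = 2(8) + 4(7) = 16 + 28 = 44°C

44°C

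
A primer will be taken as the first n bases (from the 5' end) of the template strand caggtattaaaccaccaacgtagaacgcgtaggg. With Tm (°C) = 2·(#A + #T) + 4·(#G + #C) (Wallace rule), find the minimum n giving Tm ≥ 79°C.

First 27 bases: CAGGTATTAAACCACCAACGTAGAACG → Tm = 78°C (< 79°C)
First 28 bases: CAGGTATTAAACCACCAACGTAGAACGC → Tm = 82°C (≥ 79°C)
Each additional base adds 2°C (A/T) or 4°C (G/C), so Tm is non-decreasing in n; n = 28 is the first length to reach 79°C.

n = 28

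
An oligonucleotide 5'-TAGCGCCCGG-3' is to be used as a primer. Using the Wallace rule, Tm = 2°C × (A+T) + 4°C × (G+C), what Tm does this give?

36°C

Base counts: T=1, A=1, C=4, G=4
AT pairs contribute 2, GC pairs contribute 8.
Tm = 4·8 + 2·2 = 32 + 4 = 36°C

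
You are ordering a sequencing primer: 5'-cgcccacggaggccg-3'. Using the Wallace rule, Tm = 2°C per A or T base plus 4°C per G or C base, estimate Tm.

56°C

Counting bases: G=6, T=0, A=2, C=7
So N_AT = 2 and N_GC = 13.
Tm = 4·13 + 2·2 = 52 + 4 = 56°C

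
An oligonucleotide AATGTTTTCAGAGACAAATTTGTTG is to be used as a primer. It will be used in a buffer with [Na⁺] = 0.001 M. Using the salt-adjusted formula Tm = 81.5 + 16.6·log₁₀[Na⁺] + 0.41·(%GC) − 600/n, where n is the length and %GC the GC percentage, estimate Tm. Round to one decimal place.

Length n = 25. Counting bases: C=2, T=10, A=8, G=5
G+C = 7, so %GC = 7/25 × 100 = 28%
Salt term: 16.6 × (-3) = -49.8
GC term: 0.41 × 28 = 11.48; length term: −600/25 = −24
Tm = 81.5 + (-49.8) + 11.48 − 24 = 19.18 → 19.2°C

19.2°C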